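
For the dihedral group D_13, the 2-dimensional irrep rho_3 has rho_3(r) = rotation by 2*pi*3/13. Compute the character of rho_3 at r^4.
chi_{rho_3}(r^4) = 2*cos(2*pi*3*4/13) = 2*cos(2*pi/13)

Why: rho_3(r^4) is rotation by angle 2*pi*3*4/13, whose trace is 2*cos(2*pi*3*4/13) = 2*cos(2*pi/13).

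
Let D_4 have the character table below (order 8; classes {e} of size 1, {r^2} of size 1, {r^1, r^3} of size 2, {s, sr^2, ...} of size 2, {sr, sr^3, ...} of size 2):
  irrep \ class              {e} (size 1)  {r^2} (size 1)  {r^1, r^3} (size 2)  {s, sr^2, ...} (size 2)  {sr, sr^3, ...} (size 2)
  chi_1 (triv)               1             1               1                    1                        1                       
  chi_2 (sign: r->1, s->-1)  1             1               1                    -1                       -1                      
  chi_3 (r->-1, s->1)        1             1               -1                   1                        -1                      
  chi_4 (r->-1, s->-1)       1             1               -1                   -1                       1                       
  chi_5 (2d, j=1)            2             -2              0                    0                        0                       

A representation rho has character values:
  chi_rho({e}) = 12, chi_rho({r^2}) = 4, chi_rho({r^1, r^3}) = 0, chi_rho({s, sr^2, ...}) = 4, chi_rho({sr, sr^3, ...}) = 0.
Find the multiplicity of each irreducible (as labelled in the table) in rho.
Multiplicities: chi_1: 3, chi_2: 1, chi_3: 3, chi_4: 1, chi_5: 2.

Explanation: Use <chi_rho, chi> = (1/|G|) sum_C |C| * chi_rho(C) * conj(chi(C)) with |G| = 8 for each irreducible chi in the table:
  <chi_rho, chi_1> = (1/8)[1*(12)*conj(1) + 1*(4)*conj(1) + 2*(0)*conj(1) + 2*(4)*conj(1) + 2*(0)*conj(1)]
      = (1/8)[(12) + (4) + (0) + (8) + (0)] = 24/8 = 3
  <chi_rho, chi_2> = (1/8)[1*(12)*conj(1) + 1*(4)*conj(1) + 2*(0)*conj(1) + 2*(4)*conj(-1) + 2*(0)*conj(-1)]
      = (1/8)[(12) + (4) + (0) + (-8) + (0)] = 8/8 = 1
  <chi_rho, chi_3> = (1/8)[1*(12)*conj(1) + 1*(4)*conj(1) + 2*(0)*conj(-1) + 2*(4)*conj(1) + 2*(0)*conj(-1)]
      = (1/8)[(12) + (4) + (0) + (8) + (0)] = 24/8 = 3
  <chi_rho, chi_4> = (1/8)[1*(12)*conj(1) + 1*(4)*conj(1) + 2*(0)*conj(-1) + 2*(4)*conj(-1) + 2*(0)*conj(1)]
      = (1/8)[(12) + (4) + (0) + (-8) + (0)] = 8/8 = 1
  <chi_rho, chi_5> = (1/8)[1*(12)*conj(2) + 1*(4)*conj(-2) + 2*(0)*conj(0) + 2*(4)*conj(0) + 2*(0)*conj(0)]
      = (1/8)[(24) + (-8) + (0) + (0) + (0)] = 16/8 = 2
Dimension check: dim(rho) = sum (mult * dim) = 3*1 + 1*1 + 3*1 + 1*1 + 2*2 = 12 = chi_rho(e) = 12.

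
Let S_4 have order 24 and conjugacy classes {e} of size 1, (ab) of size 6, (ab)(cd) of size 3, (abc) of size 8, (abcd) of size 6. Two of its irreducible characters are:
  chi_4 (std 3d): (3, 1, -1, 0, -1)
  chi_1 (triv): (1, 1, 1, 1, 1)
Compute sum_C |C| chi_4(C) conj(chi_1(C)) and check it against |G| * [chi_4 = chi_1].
Sum = 0; so <chi_4, chi_1> = 0 (distinct irreducibles are orthogonal).

Derivation: Compute term by term over conjugacy classes (|C| * chi_4(C) * conj(chi_1(C))):
  1*(3)*conj(1) + 6*(1)*conj(1) + 3*(-1)*conj(1) + 8*(0)*conj(1) + 6*(-1)*conj(1)
  = (3) + (6) + (-3) + (0) + (-6)
  = 0.
Dividing by |G| = 24 gives 0/24 = 0, matching the row-orthogonality relation <chi_4, chi_1> = [chi_4 = chi_1].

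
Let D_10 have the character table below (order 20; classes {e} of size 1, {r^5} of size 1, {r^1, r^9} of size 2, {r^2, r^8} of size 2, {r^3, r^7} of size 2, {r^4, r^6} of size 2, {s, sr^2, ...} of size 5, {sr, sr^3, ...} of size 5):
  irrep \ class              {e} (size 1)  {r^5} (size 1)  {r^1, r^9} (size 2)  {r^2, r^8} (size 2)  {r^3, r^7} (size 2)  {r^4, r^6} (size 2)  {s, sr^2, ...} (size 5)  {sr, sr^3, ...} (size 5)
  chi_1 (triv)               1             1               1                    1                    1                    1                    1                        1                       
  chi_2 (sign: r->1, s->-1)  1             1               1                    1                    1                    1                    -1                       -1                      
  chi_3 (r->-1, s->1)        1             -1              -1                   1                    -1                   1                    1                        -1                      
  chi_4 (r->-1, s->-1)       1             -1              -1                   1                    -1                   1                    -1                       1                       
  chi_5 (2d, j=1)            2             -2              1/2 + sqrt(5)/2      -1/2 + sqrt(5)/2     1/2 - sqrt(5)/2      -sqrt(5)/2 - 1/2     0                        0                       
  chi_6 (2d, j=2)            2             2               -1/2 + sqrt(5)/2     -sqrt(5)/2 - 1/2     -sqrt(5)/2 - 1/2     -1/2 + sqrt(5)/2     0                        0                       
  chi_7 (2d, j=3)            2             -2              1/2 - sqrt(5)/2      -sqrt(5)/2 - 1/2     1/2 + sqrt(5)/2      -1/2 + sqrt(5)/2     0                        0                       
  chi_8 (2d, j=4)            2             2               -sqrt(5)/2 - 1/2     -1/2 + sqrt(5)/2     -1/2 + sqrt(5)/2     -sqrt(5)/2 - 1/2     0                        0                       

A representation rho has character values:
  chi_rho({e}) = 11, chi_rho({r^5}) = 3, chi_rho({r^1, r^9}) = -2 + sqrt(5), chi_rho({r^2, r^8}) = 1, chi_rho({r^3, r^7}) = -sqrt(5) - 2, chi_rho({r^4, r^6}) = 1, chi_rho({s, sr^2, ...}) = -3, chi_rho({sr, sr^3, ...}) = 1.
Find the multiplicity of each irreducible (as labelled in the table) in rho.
Multiplicities: chi_1: 0, chi_2: 1, chi_3: 0, chi_4: 2, chi_5: 1, chi_6: 2, chi_7: 0, chi_8: 1.

Argument: Use <chi_rho, chi> = (1/|G|) sum_C |C| * chi_rho(C) * conj(chi(C)) with |G| = 20 for each irreducible chi in the table:
  <chi_rho, chi_1> = (1/20)[1*(11)*conj(1) + 1*(3)*conj(1) + 2*(-2 + sqrt(5))*conj(1) + 2*(1)*conj(1) + 2*(-sqrt(5) - 2)*conj(1) + 2*(1)*conj(1) + 5*(-3)*conj(1) + 5*(1)*conj(1)]
      = (1/20)[(11) + (3) + (-4 + 2*sqrt(5)) + (2) + (-2*sqrt(5) - 4) + (2) + (-15) + (5)] = 0/20 = 0
  <chi_rho, chi_2> = (1/20)[1*(11)*conj(1) + 1*(3)*conj(1) + 2*(-2 + sqrt(5))*conj(1) + 2*(1)*conj(1) + 2*(-sqrt(5) - 2)*conj(1) + 2*(1)*conj(1) + 5*(-3)*conj(-1) + 5*(1)*conj(-1)]
      = (1/20)[(11) + (3) + (-4 + 2*sqrt(5)) + (2) + (-2*sqrt(5) - 4) + (2) + (15) + (-5)] = 20/20 = 1
  <chi_rho, chi_3> = (1/20)[1*(11)*conj(1) + 1*(3)*conj(-1) + 2*(-2 + sqrt(5))*conj(-1) + 2*(1)*conj(1) + 2*(-sqrt(5) - 2)*conj(-1) + 2*(1)*conj(1) + 5*(-3)*conj(1) + 5*(1)*conj(-1)]
      = (1/20)[(11) + (-3) + (4 - 2*sqrt(5)) + (2) + (4 + 2*sqrt(5)) + (2) + (-15) + (-5)] = 0/20 = 0
  <chi_rho, chi_4> = (1/20)[1*(11)*conj(1) + 1*(3)*conj(-1) + 2*(-2 + sqrt(5))*conj(-1) + 2*(1)*conj(1) + 2*(-sqrt(5) - 2)*conj(-1) + 2*(1)*conj(1) + 5*(-3)*conj(-1) + 5*(1)*conj(1)]
      = (1/20)[(11) + (-3) + (4 - 2*sqrt(5)) + (2) + (4 + 2*sqrt(5)) + (2) + (15) + (5)] = 40/20 = 2
  <chi_rho, chi_5> = (1/20)[1*(11)*conj(2) + 1*(3)*conj(-2) + 2*(-2 + sqrt(5))*conj(1/2 + sqrt(5)/2) + 2*(1)*conj(-1/2 + sqrt(5)/2) + 2*(-sqrt(5) - 2)*conj(1/2 - sqrt(5)/2) + 2*(1)*conj(-sqrt(5)/2 - 1/2) + 5*(-3)*conj(0) + 5*(1)*conj(0)]
      = (1/20)[(22) + (-6) + (3 - sqrt(5)) + (-1 + sqrt(5)) + (sqrt(5) + 3) + (-sqrt(5) - 1) + (0) + (0)] = 20/20 = 1
  <chi_rho, chi_6> = (1/20)[1*(11)*conj(2) + 1*(3)*conj(2) + 2*(-2 + sqrt(5))*conj(-1/2 + sqrt(5)/2) + 2*(1)*conj(-sqrt(5)/2 - 1/2) + 2*(-sqrt(5) - 2)*conj(-sqrt(5)/2 - 1/2) + 2*(1)*conj(-1/2 + sqrt(5)/2) + 5*(-3)*conj(0) + 5*(1)*conj(0)]
      = (1/20)[(22) + (6) + (7 - 3*sqrt(5)) + (-sqrt(5) - 1) + (3*sqrt(5) + 7) + (-1 + sqrt(5)) + (0) + (0)] = 40/20 = 2
  <chi_rho, chi_7> = (1/20)[1*(11)*conj(2) + 1*(3)*conj(-2) + 2*(-2 + sqrt(5))*conj(1/2 - sqrt(5)/2) + 2*(1)*conj(-sqrt(5)/2 - 1/2) + 2*(-sqrt(5) - 2)*conj(1/2 + sqrt(5)/2) + 2*(1)*conj(-1/2 + sqrt(5)/2) + 5*(-3)*conj(0) + 5*(1)*conj(0)]
      = (1/20)[(22) + (-6) + (-7 + 3*sqrt(5)) + (-sqrt(5) - 1) + (-7 - 3*sqrt(5)) + (-1 + sqrt(5)) + (0) + (0)] = 0/20 = 0
  <chi_rho, chi_8> = (1/20)[1*(11)*conj(2) + 1*(3)*conj(2) + 2*(-2 + sqrt(5))*conj(-sqrt(5)/2 - 1/2) + 2*(1)*conj(-1/2 + sqrt(5)/2) + 2*(-sqrt(5) - 2)*conj(-1/2 + sqrt(5)/2) + 2*(1)*conj(-sqrt(5)/2 - 1/2) + 5*(-3)*conj(0) + 5*(1)*conj(0)]
      = (1/20)[(22) + (6) + (-3 + sqrt(5)) + (-1 + sqrt(5)) + (-3 - sqrt(5)) + (-sqrt(5) - 1) + (0) + (0)] = 20/20 = 1
Dimension check: dim(rho) = sum (mult * dim) = 0*1 + 1*1 + 0*1 + 2*1 + 1*2 + 2*2 + 0*2 + 1*2 = 11 = chi_rho(e) = 11.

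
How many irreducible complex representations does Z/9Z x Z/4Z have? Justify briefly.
36

Argument: The number of irreducible complex representations of a finite group equals its number of conjugacy classes. Z/9Z x Z/4Z is abelian of order 36, so every element is its own conjugacy class: 36 classes, so Z/9Z x Z/4Z (order 36) has exactly 36 irreducible complex representations.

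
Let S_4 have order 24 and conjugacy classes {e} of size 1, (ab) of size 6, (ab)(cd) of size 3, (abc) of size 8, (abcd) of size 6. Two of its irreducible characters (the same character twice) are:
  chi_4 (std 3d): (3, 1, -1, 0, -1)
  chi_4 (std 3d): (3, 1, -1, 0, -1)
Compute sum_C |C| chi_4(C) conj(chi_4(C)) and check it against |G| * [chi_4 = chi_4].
Sum = 24 = |G| = 24; so <chi_4, chi_4> = 1 (norm-1 confirms irreducibility).

Argument: Compute term by term over conjugacy classes (|C| * chi_4(C) * conj(chi_4(C))):
  1*(3)*conj(3) + 6*(1)*conj(1) + 3*(-1)*conj(-1) + 8*(0)*conj(0) + 6*(-1)*conj(-1)
  = (9) + (6) + (3) + (0) + (6)
  = 24.
Dividing by |G| = 24 gives 24/24 = 1, matching the row-orthogonality relation <chi_4, chi_4> = [chi_4 = chi_4].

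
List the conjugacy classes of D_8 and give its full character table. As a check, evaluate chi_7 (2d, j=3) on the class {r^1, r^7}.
Conjugacy classes: {e} of size 1, {r^4} of size 1, {r^1, r^7} of size 2, {r^2, r^6} of size 2, {r^3, r^5} of size 2, {s, sr^2, ...} of size 4, {sr, sr^3, ...} of size 4.
Character table:
  irrep \ class              {e} (size 1)  {r^4} (size 1)  {r^1, r^7} (size 2)  {r^2, r^6} (size 2)  {r^3, r^5} (size 2)  {s, sr^2, ...} (size 4)  {sr, sr^3, ...} (size 4)
  chi_1 (triv)               1             1               1                    1                    1                    1                        1                       
  chi_2 (sign: r->1, s->-1)  1             1               1                    1                    1                    -1                       -1                      
  chi_3 (r->-1, s->1)        1             1               -1                   1                    -1                   1                        -1                      
  chi_4 (r->-1, s->-1)       1             1               -1                   1                    -1                   -1                       1                       
  chi_5 (2d, j=1)            2             -2              sqrt(2)              0                    -sqrt(2)             0                        0                       
  chi_6 (2d, j=2)            2             2               0                    -2                   0                    0                        0                       
  chi_7 (2d, j=3)            2             -2              -sqrt(2)             0                    sqrt(2)              0                        0                       

Spot check: chi_7 (2d, j=3) on {r^1, r^7} = -sqrt(2).

D_8 has order 2*8 = 16 with 7 conjugacy classes, hence 7 irreducibles. Sum of squared dims 1 + 1 + 1 + 1 + 4 + 4 + 4 = 16 = |G|. Linear characters come from the abelianisation; the 2-dimensional irreps have character r^k -> 2*cos(2*pi*j*k/8), reflections -> 0.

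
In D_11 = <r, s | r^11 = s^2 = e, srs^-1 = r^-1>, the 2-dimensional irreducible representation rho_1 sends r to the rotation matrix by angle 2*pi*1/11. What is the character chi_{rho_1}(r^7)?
chi_{rho_1}(r^7) = 2*cos(2*pi*1*7/11) = -2*cos(3*pi/11)

Why: rho_1(r^7) is rotation by angle 2*pi*1*7/11, whose trace is 2*cos(2*pi*1*7/11) = -2*cos(3*pi/11).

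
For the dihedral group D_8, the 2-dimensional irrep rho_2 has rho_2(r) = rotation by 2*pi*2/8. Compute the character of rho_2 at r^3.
chi_{rho_2}(r^3) = 2*cos(2*pi*2*3/8) = 0

Derivation: rho_2(r^3) is rotation by angle 2*pi*2*3/8, whose trace is 2*cos(2*pi*2*3/8) = 0.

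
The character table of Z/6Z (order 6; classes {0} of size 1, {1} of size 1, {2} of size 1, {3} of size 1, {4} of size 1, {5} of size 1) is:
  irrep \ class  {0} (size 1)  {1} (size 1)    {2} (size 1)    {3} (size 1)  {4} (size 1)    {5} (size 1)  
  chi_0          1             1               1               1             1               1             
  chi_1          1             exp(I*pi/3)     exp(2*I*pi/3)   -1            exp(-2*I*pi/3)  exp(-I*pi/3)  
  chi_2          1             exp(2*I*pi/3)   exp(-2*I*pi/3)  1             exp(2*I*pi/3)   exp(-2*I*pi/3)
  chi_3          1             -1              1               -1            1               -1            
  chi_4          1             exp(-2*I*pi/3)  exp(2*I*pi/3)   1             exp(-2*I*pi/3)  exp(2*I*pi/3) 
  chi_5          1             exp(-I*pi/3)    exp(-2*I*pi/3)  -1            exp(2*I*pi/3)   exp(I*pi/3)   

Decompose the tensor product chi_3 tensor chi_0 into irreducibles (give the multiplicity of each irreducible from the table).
chi_3 tensor chi_0 = chi_3 (all other irreducibles have multiplicity 0).

Working: The character of a tensor product is the pointwise product (chi_3 * chi_0)(C) = chi_3(C) * chi_0(C):
  {0}: (1)*(1), {1}: (-1)*(1), {2}: (1)*(1), {3}: (-1)*(1), {4}: (1)*(1), {5}: (-1)*(1)
so (chi_3 * chi_0) takes values
  {0} -> 1, {1} -> -1, {2} -> 1, {3} -> -1, {4} -> 1, {5} -> -1.
Now take the inner product of this character with each irreducible chi from the table, <chi_3*chi_0, chi> = (1/6) sum_C |C| (chi_3*chi_0)(C) conj(chi(C)):
  <chi_3*chi_0, chi_0> = (1/6)[1*(1)*conj(1) + 1*(-1)*conj(1) + 1*(1)*conj(1) + 1*(-1)*conj(1) + 1*(1)*conj(1) + 1*(-1)*conj(1)]
      = (1/6)[(1) + (-1) + (1) + (-1) + (1) + (-1)] = 0/6 = 0
  <chi_3*chi_0, chi_1> = (1/6)[1*(1)*conj(1) + 1*(-1)*conj(exp(I*pi/3)) + 1*(1)*conj(exp(2*I*pi/3)) + 1*(-1)*conj(-1) + 1*(1)*conj(exp(-2*I*pi/3)) + 1*(-1)*conj(exp(-I*pi/3))]
      = (1/6)[(1) + (-exp(-I*pi/3)) + (exp(-2*I*pi/3)) + (1) + (exp(2*I*pi/3)) + (-exp(I*pi/3))] = 0/6 = 0
  <chi_3*chi_0, chi_2> = (1/6)[1*(1)*conj(1) + 1*(-1)*conj(exp(2*I*pi/3)) + 1*(1)*conj(exp(-2*I*pi/3)) + 1*(-1)*conj(1) + 1*(1)*conj(exp(2*I*pi/3)) + 1*(-1)*conj(exp(-2*I*pi/3))]
      = (1/6)[(1) + (-exp(-2*I*pi/3)) + (exp(2*I*pi/3)) + (-1) + (exp(-2*I*pi/3)) + (-exp(2*I*pi/3))] = 0/6 = 0
  <chi_3*chi_0, chi_3> = (1/6)[1*(1)*conj(1) + 1*(-1)*conj(-1) + 1*(1)*conj(1) + 1*(-1)*conj(-1) + 1*(1)*conj(1) + 1*(-1)*conj(-1)]
      = (1/6)[(1) + (1) + (1) + (1) + (1) + (1)] = 6/6 = 1
  <chi_3*chi_0, chi_4> = (1/6)[1*(1)*conj(1) + 1*(-1)*conj(exp(-2*I*pi/3)) + 1*(1)*conj(exp(2*I*pi/3)) + 1*(-1)*conj(1) + 1*(1)*conj(exp(-2*I*pi/3)) + 1*(-1)*conj(exp(2*I*pi/3))]
      = (1/6)[(1) + (-exp(2*I*pi/3)) + (exp(-2*I*pi/3)) + (-1) + (exp(2*I*pi/3)) + (-exp(-2*I*pi/3))] = 0/6 = 0
  <chi_3*chi_0, chi_5> = (1/6)[1*(1)*conj(1) + 1*(-1)*conj(exp(-I*pi/3)) + 1*(1)*conj(exp(-2*I*pi/3)) + 1*(-1)*conj(-1) + 1*(1)*conj(exp(2*I*pi/3)) + 1*(-1)*conj(exp(I*pi/3))]
      = (1/6)[(1) + (-exp(I*pi/3)) + (exp(2*I*pi/3)) + (1) + (exp(-2*I*pi/3)) + (-exp(-I*pi/3))] = 0/6 = 0
(Exp terms are combined using exp(i*s)*conj(exp(i*t)) = exp(i*(s-t)), and sums of them are collapsed using the identity that for every m > 1 the m distinct m-th roots of unity sum to 0, e.g. 1 + exp(2*I*pi/3) + exp(-2*I*pi/3) = 0.)
Hence the multiplicities are chi_3: 1. Dimension check: dim(chi_3)*dim(chi_0) = 1*1 = 1 and sum (mult * dim) = 1*1 = 1.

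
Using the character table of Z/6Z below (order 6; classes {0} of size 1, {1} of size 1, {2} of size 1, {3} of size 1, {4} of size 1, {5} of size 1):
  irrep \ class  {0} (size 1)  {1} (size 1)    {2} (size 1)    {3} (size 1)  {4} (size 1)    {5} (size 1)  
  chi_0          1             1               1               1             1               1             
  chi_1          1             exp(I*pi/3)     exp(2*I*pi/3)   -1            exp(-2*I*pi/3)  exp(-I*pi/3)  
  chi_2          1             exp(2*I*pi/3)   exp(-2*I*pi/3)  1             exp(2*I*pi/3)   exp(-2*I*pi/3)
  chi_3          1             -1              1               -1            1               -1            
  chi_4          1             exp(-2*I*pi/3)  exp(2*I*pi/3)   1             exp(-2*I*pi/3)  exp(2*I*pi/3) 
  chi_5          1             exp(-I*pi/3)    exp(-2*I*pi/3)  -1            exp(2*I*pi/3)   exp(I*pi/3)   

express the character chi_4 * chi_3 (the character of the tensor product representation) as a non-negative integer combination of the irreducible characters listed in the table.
chi_4 tensor chi_3 = chi_1 (all other irreducibles have multiplicity 0).

Why: The character of a tensor product is the pointwise product (chi_4 * chi_3)(C) = chi_4(C) * chi_3(C):
  {0}: (1)*(1), {1}: (exp(-2*I*pi/3))*(-1), {2}: (exp(2*I*pi/3))*(1), {3}: (1)*(-1), {4}: (exp(-2*I*pi/3))*(1), {5}: (exp(2*I*pi/3))*(-1)
so (chi_4 * chi_3) takes values
  {0} -> 1, {1} -> -exp(-2*I*pi/3), {2} -> exp(2*I*pi/3), {3} -> -1, {4} -> exp(-2*I*pi/3), {5} -> -exp(2*I*pi/3).
Now take the inner product of this character with each irreducible chi from the table, <chi_4*chi_3, chi> = (1/6) sum_C |C| (chi_4*chi_3)(C) conj(chi(C)):
  <chi_4*chi_3, chi_0> = (1/6)[1*(1)*conj(1) + 1*(-exp(-2*I*pi/3))*conj(1) + 1*(exp(2*I*pi/3))*conj(1) + 1*(-1)*conj(1) + 1*(exp(-2*I*pi/3))*conj(1) + 1*(-exp(2*I*pi/3))*conj(1)]
      = (1/6)[(1) + (-exp(-2*I*pi/3)) + (exp(2*I*pi/3)) + (-1) + (exp(-2*I*pi/3)) + (-exp(2*I*pi/3))] = 0/6 = 0
  <chi_4*chi_3, chi_1> = (1/6)[1*(1)*conj(1) + 1*(-exp(-2*I*pi/3))*conj(exp(I*pi/3)) + 1*(exp(2*I*pi/3))*conj(exp(2*I*pi/3)) + 1*(-1)*conj(-1) + 1*(exp(-2*I*pi/3))*conj(exp(-2*I*pi/3)) + 1*(-exp(2*I*pi/3))*conj(exp(-I*pi/3))]
      = (1/6)[(1) + (1) + (1) + (1) + (1) + (1)] = 6/6 = 1
  <chi_4*chi_3, chi_2> = (1/6)[1*(1)*conj(1) + 1*(-exp(-2*I*pi/3))*conj(exp(2*I*pi/3)) + 1*(exp(2*I*pi/3))*conj(exp(-2*I*pi/3)) + 1*(-1)*conj(1) + 1*(exp(-2*I*pi/3))*conj(exp(2*I*pi/3)) + 1*(-exp(2*I*pi/3))*conj(exp(-2*I*pi/3))]
      = (1/6)[(1) + (-exp(2*I*pi/3)) + (exp(-2*I*pi/3)) + (-1) + (exp(2*I*pi/3)) + (-exp(-2*I*pi/3))] = 0/6 = 0
  <chi_4*chi_3, chi_3> = (1/6)[1*(1)*conj(1) + 1*(-exp(-2*I*pi/3))*conj(-1) + 1*(exp(2*I*pi/3))*conj(1) + 1*(-1)*conj(-1) + 1*(exp(-2*I*pi/3))*conj(1) + 1*(-exp(2*I*pi/3))*conj(-1)]
      = (1/6)[(1) + (exp(-2*I*pi/3)) + (exp(2*I*pi/3)) + (1) + (exp(-2*I*pi/3)) + (exp(2*I*pi/3))] = 0/6 = 0
  <chi_4*chi_3, chi_4> = (1/6)[1*(1)*conj(1) + 1*(-exp(-2*I*pi/3))*conj(exp(-2*I*pi/3)) + 1*(exp(2*I*pi/3))*conj(exp(2*I*pi/3)) + 1*(-1)*conj(1) + 1*(exp(-2*I*pi/3))*conj(exp(-2*I*pi/3)) + 1*(-exp(2*I*pi/3))*conj(exp(2*I*pi/3))]
      = (1/6)[(1) + (-1) + (1) + (-1) + (1) + (-1)] = 0/6 = 0
  <chi_4*chi_3, chi_5> = (1/6)[1*(1)*conj(1) + 1*(-exp(-2*I*pi/3))*conj(exp(-I*pi/3)) + 1*(exp(2*I*pi/3))*conj(exp(-2*I*pi/3)) + 1*(-1)*conj(-1) + 1*(exp(-2*I*pi/3))*conj(exp(2*I*pi/3)) + 1*(-exp(2*I*pi/3))*conj(exp(I*pi/3))]
      = (1/6)[(1) + (-exp(-I*pi/3)) + (exp(-2*I*pi/3)) + (1) + (exp(2*I*pi/3)) + (-exp(I*pi/3))] = 0/6 = 0
(Exp terms are combined using exp(i*s)*conj(exp(i*t)) = exp(i*(s-t)), and sums of them are collapsed using the identity that for every m > 1 the m distinct m-th roots of unity sum to 0, e.g. 1 + exp(2*I*pi/3) + exp(-2*I*pi/3) = 0.)
Hence the multiplicities are chi_1: 1. Dimension check: dim(chi_4)*dim(chi_3) = 1*1 = 1 and sum (mult * dim) = 1*1 = 1.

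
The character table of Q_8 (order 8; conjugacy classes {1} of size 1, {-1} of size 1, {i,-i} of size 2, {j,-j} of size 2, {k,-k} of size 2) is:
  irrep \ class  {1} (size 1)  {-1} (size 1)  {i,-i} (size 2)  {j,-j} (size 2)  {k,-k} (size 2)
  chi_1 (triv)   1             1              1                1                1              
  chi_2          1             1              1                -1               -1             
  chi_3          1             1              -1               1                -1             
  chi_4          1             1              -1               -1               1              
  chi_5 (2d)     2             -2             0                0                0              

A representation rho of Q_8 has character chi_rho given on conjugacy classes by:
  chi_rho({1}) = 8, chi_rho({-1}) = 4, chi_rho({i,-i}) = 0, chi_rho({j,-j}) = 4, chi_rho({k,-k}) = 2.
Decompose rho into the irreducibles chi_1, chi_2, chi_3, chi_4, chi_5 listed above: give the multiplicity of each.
Multiplicities: chi_1: 3, chi_2: 0, chi_3: 2, chi_4: 1, chi_5: 1.

Reasoning: Use <chi_rho, chi> = (1/|G|) sum_C |C| * chi_rho(C) * conj(chi(C)) with |G| = 8 for each irreducible chi in the table:
  <chi_rho, chi_1> = (1/8)[1*(8)*conj(1) + 1*(4)*conj(1) + 2*(0)*conj(1) + 2*(4)*conj(1) + 2*(2)*conj(1)]
      = (1/8)[(8) + (4) + (0) + (8) + (4)] = 24/8 = 3
  <chi_rho, chi_2> = (1/8)[1*(8)*conj(1) + 1*(4)*conj(1) + 2*(0)*conj(1) + 2*(4)*conj(-1) + 2*(2)*conj(-1)]
      = (1/8)[(8) + (4) + (0) + (-8) + (-4)] = 0/8 = 0
  <chi_rho, chi_3> = (1/8)[1*(8)*conj(1) + 1*(4)*conj(1) + 2*(0)*conj(-1) + 2*(4)*conj(1) + 2*(2)*conj(-1)]
      = (1/8)[(8) + (4) + (0) + (8) + (-4)] = 16/8 = 2
  <chi_rho, chi_4> = (1/8)[1*(8)*conj(1) + 1*(4)*conj(1) + 2*(0)*conj(-1) + 2*(4)*conj(-1) + 2*(2)*conj(1)]
      = (1/8)[(8) + (4) + (0) + (-8) + (4)] = 8/8 = 1
  <chi_rho, chi_5> = (1/8)[1*(8)*conj(2) + 1*(4)*conj(-2) + 2*(0)*conj(0) + 2*(4)*conj(0) + 2*(2)*conj(0)]
      = (1/8)[(16) + (-8) + (0) + (0) + (0)] = 8/8 = 1
Dimension check: dim(rho) = sum (mult * dim) = 3*1 + 0*1 + 2*1 + 1*1 + 1*2 = 8 = chi_rho(e) = 8.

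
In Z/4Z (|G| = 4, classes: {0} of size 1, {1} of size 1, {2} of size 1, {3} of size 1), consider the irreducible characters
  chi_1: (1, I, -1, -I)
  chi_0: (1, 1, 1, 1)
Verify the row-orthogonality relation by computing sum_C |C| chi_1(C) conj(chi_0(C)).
Sum = 0; so <chi_1, chi_0> = 0 (distinct irreducibles are orthogonal).

Explanation: Compute term by term over conjugacy classes (|C| * chi_1(C) * conj(chi_0(C))):
  1*(1)*conj(1) + 1*(I)*conj(1) + 1*(-1)*conj(1) + 1*(-I)*conj(1)
  = (1) + (I) + (-1) + (-I)
  = 0.
(Exp terms are combined using exp(i*s)*conj(exp(i*t)) = exp(i*(s-t)), and sums of them are collapsed using the identity that for every m > 1 the m distinct m-th roots of unity sum to 0, e.g. 1 + exp(2*I*pi/3) + exp(-2*I*pi/3) = 0.)
Dividing by |G| = 4 gives 0/4 = 0, matching the row-orthogonality relation <chi_1, chi_0> = [chi_1 = chi_0].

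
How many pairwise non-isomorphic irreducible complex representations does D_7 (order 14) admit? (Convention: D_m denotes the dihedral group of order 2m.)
5

Why: The number of irreducible complex representations of a finite group equals its number of conjugacy classes. D_7 has 5 conjugacy classes ((n+3)/2 for n odd), so D_7 (order 14) has exactly 5 irreducible complex representations.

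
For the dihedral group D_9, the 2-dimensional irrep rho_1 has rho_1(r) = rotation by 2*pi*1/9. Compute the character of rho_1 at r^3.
chi_{rho_1}(r^3) = 2*cos(2*pi*1*3/9) = -1

Working: rho_1(r^3) is rotation by angle 2*pi*1*3/9, whose trace is 2*cos(2*pi*1*3/9) = -1.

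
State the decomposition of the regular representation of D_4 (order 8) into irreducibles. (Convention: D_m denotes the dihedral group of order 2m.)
Each irreducible V_i of dimension d_i appears with multiplicity d_i, i.e. rho_reg = (direct sum over all irreducibles V_i) d_i V_i. The irreducible dimensions for D_4 are 1, 1, 1, 1, 2: 4 irreducibles of dimension 1, each with multiplicity 1; 1 irreducible of dimension 2, with multiplicity 2. Total dimension 4*1*1 + 1*2*2 = 8 = |G|.

Why: General theorem: in the regular representation of a finite group G, each irreducible appears with multiplicity equal to its dimension. Check: dim(rho_reg) = sum d_i^2 = 1 + 1 + 1 + 1 + 4 = 8 = |G|.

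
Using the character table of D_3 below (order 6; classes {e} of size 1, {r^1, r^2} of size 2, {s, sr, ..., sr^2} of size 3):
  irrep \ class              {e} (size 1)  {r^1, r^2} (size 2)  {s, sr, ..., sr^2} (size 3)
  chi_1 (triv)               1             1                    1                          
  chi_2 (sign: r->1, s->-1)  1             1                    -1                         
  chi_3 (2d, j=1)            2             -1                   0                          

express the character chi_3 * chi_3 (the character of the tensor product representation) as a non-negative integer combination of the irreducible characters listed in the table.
chi_3 tensor chi_3 = chi_1 + chi_2 + chi_3 (all other irreducibles have multiplicity 0).

Justification: The character of a tensor product is the pointwise product (chi_3 * chi_3)(C) = chi_3(C) * chi_3(C):
  {e}: (2)*(2), {r^1, r^2}: (-1)*(-1), {s, sr, ..., sr^2}: (0)*(0)
so (chi_3 * chi_3) takes values
  {e} -> 4, {r^1, r^2} -> 1, {s, sr, ..., sr^2} -> 0.
Now take the inner product of this character with each irreducible chi from the table, <chi_3*chi_3, chi> = (1/6) sum_C |C| (chi_3*chi_3)(C) conj(chi(C)):
  <chi_3*chi_3, chi_1> = (1/6)[1*(4)*conj(1) + 2*(1)*conj(1) + 3*(0)*conj(1)]
      = (1/6)[(4) + (2) + (0)] = 6/6 = 1
  <chi_3*chi_3, chi_2> = (1/6)[1*(4)*conj(1) + 2*(1)*conj(1) + 3*(0)*conj(-1)]
      = (1/6)[(4) + (2) + (0)] = 6/6 = 1
  <chi_3*chi_3, chi_3> = (1/6)[1*(4)*conj(2) + 2*(1)*conj(-1) + 3*(0)*conj(0)]
      = (1/6)[(8) + (-2) + (0)] = 6/6 = 1
Hence the multiplicities are chi_1: 1, chi_2: 1, chi_3: 1. Dimension check: dim(chi_3)*dim(chi_3) = 2*2 = 4 and sum (mult * dim) = 1*1 + 1*1 + 1*2 = 4.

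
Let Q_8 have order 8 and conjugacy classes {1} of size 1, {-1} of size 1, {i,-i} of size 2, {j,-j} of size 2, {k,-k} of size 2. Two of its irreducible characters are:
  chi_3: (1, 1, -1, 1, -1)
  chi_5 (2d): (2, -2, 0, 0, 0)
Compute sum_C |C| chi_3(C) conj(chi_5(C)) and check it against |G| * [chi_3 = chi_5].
Sum = 0; so <chi_3, chi_5> = 0 (distinct irreducibles are orthogonal).

Why: Compute term by term over conjugacy classes (|C| * chi_3(C) * conj(chi_5(C))):
  1*(1)*conj(2) + 1*(1)*conj(-2) + 2*(-1)*conj(0) + 2*(1)*conj(0) + 2*(-1)*conj(0)
  = (2) + (-2) + (0) + (0) + (0)
  = 0.
Dividing by |G| = 8 gives 0/8 = 0, matching the row-orthogonality relation <chi_3, chi_5> = [chi_3 = chi_5].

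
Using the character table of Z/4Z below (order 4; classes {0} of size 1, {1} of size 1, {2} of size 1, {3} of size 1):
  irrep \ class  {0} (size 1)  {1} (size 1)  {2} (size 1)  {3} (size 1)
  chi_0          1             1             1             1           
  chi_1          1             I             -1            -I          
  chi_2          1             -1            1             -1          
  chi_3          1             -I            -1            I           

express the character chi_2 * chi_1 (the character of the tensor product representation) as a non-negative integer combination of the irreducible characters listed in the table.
chi_2 tensor chi_1 = chi_3 (all other irreducibles have multiplicity 0).

Solution. The character of a tensor product is the pointwise product (chi_2 * chi_1)(C) = chi_2(C) * chi_1(C):
  {0}: (1)*(1), {1}: (-1)*(I), {2}: (1)*(-1), {3}: (-1)*(-I)
so (chi_2 * chi_1) takes values
  {0} -> 1, {1} -> -I, {2} -> -1, {3} -> I.
Now take the inner product of this character with each irreducible chi from the table, <chi_2*chi_1, chi> = (1/4) sum_C |C| (chi_2*chi_1)(C) conj(chi(C)):
  <chi_2*chi_1, chi_0> = (1/4)[1*(1)*conj(1) + 1*(-I)*conj(1) + 1*(-1)*conj(1) + 1*(I)*conj(1)]
      = (1/4)[(1) + (-I) + (-1) + (I)] = 0/4 = 0
  <chi_2*chi_1, chi_1> = (1/4)[1*(1)*conj(1) + 1*(-I)*conj(I) + 1*(-1)*conj(-1) + 1*(I)*conj(-I)]
      = (1/4)[(1) + (-1) + (1) + (-1)] = 0/4 = 0
  <chi_2*chi_1, chi_2> = (1/4)[1*(1)*conj(1) + 1*(-I)*conj(-1) + 1*(-1)*conj(1) + 1*(I)*conj(-1)]
      = (1/4)[(1) + (I) + (-1) + (-I)] = 0/4 = 0
  <chi_2*chi_1, chi_3> = (1/4)[1*(1)*conj(1) + 1*(-I)*conj(-I) + 1*(-1)*conj(-1) + 1*(I)*conj(I)]
      = (1/4)[(1) + (1) + (1) + (1)] = 4/4 = 1
(Exp terms are combined using exp(i*s)*conj(exp(i*t)) = exp(i*(s-t)), and sums of them are collapsed using the identity that for every m > 1 the m distinct m-th roots of unity sum to 0, e.g. 1 + exp(2*I*pi/3) + exp(-2*I*pi/3) = 0.)
Hence the multiplicities are chi_3: 1. Dimension check: dim(chi_2)*dim(chi_1) = 1*1 = 1 and sum (mult * dim) = 1*1 = 1.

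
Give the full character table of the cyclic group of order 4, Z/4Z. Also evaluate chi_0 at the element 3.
Character table of Z/4Z (irreps indexed chi_0,...,chi_3 with chi_k(m) = zeta_4^(k*m), zeta_4 = exp(2*pi*i/4)):
  irrep \ class  {0} (size 1)  {1} (size 1)  {2} (size 1)  {3} (size 1)
  chi_0          1             1             1             1           
  chi_1          1             I             -1            -I          
  chi_2          1             -1            1             -1          
  chi_3          1             -I            -1            I           

Spot check: chi_0(3) = zeta_4^(0*3) = zeta_4^0 = 1.

Working: Z/4Z is abelian, so all 4 irreducible complex representations are 1-dimensional. They are given by chi_k(m) = zeta_4^(k*m) for k = 0,...,3. Row orthogonality: sum_m chi_k(m) conj(chi_l(m)) = 4 * [k = l].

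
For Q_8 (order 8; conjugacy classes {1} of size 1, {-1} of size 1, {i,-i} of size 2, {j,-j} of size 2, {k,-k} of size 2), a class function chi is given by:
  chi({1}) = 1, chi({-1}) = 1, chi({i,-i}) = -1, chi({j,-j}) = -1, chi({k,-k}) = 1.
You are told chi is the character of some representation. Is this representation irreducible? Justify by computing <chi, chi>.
Irreducible: <chi, chi> = 1.

Argument: <chi, chi> = (1/|G|) sum_C |C| * |chi(C)|^2 = (1/8)[1*|1|^2 + 1*|1|^2 + 2*|-1|^2 + 2*|-1|^2 + 2*|1|^2]
  = (1/8)[(1) + (1) + (2) + (2) + (2)] = 8/8 = 1.
A character is irreducible iff <chi, chi> = 1, so this representation is irreducible.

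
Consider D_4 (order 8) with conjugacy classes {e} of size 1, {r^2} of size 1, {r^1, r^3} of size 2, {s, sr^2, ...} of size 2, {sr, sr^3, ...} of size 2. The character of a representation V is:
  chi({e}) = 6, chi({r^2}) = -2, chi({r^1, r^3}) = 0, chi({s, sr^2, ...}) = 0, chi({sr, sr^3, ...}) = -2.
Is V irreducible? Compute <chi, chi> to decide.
Not irreducible (reducible): <chi, chi> = 6 > 1.

Solution. <chi, chi> = (1/|G|) sum_C |C| * |chi(C)|^2 = (1/8)[1*|6|^2 + 1*|-2|^2 + 2*|0|^2 + 2*|0|^2 + 2*|-2|^2]
  = (1/8)[(36) + (4) + (0) + (0) + (8)] = 48/8 = 6.
A character is irreducible iff <chi, chi> = 1, so this representation is reducible.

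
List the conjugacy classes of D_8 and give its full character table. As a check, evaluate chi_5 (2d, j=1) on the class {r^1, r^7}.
Conjugacy classes: {e} of size 1, {r^4} of size 1, {r^1, r^7} of size 2, {r^2, r^6} of size 2, {r^3, r^5} of size 2, {s, sr^2, ...} of size 4, {sr, sr^3, ...} of size 4.
Character table:
  irrep \ class              {e} (size 1)  {r^4} (size 1)  {r^1, r^7} (size 2)  {r^2, r^6} (size 2)  {r^3, r^5} (size 2)  {s, sr^2, ...} (size 4)  {sr, sr^3, ...} (size 4)
  chi_1 (triv)               1             1               1                    1                    1                    1                        1                       
  chi_2 (sign: r->1, s->-1)  1             1               1                    1                    1                    -1                       -1                      
  chi_3 (r->-1, s->1)        1             1               -1                   1                    -1                   1                        -1                      
  chi_4 (r->-1, s->-1)       1             1               -1                   1                    -1                   -1                       1                       
  chi_5 (2d, j=1)            2             -2              sqrt(2)              0                    -sqrt(2)             0                        0                       
  chi_6 (2d, j=2)            2             2               0                    -2                   0                    0                        0                       
  chi_7 (2d, j=3)            2             -2              -sqrt(2)             0                    sqrt(2)              0                        0                       

Spot check: chi_5 (2d, j=1) on {r^1, r^7} = sqrt(2).

Working: D_8 has order 2*8 = 16 with 7 conjugacy classes, hence 7 irreducibles. Sum of squared dims 1 + 1 + 1 + 1 + 4 + 4 + 4 = 16 = |G|. Linear characters come from the abelianisation; the 2-dimensional irreps have character r^k -> 2*cos(2*pi*j*k/8), reflections -> 0.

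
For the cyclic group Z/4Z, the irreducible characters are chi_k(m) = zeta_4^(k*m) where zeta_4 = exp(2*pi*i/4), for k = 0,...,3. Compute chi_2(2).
chi_2(2) = zeta_4^4 = 1

Argument: chi_2(2) = zeta_4^(2*2) = zeta_4^4. Since zeta_4^4 = 1, this equals zeta_4^0 = exp(2*pi*i*0/4) = 1.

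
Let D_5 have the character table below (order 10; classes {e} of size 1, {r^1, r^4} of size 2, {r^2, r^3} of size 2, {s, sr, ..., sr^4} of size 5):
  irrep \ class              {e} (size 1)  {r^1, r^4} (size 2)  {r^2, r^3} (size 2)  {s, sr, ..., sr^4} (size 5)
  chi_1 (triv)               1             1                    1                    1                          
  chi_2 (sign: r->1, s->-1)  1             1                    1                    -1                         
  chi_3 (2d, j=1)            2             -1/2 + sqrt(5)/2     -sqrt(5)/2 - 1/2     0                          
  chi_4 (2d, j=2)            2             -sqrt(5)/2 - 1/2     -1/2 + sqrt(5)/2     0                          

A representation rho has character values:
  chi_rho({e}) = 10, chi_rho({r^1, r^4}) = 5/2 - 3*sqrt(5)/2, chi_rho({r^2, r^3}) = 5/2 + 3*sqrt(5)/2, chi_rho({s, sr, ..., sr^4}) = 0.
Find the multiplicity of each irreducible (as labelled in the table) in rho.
Multiplicities: chi_1: 2, chi_2: 2, chi_3: 0, chi_4: 3.

Argument: Use <chi_rho, chi> = (1/|G|) sum_C |C| * chi_rho(C) * conj(chi(C)) with |G| = 10 for each irreducible chi in the table:
  <chi_rho, chi_1> = (1/10)[1*(10)*conj(1) + 2*(5/2 - 3*sqrt(5)/2)*conj(1) + 2*(5/2 + 3*sqrt(5)/2)*conj(1) + 5*(0)*conj(1)]
      = (1/10)[(10) + (5 - 3*sqrt(5)) + (5 + 3*sqrt(5)) + (0)] = 20/10 = 2
  <chi_rho, chi_2> = (1/10)[1*(10)*conj(1) + 2*(5/2 - 3*sqrt(5)/2)*conj(1) + 2*(5/2 + 3*sqrt(5)/2)*conj(1) + 5*(0)*conj(-1)]
      = (1/10)[(10) + (5 - 3*sqrt(5)) + (5 + 3*sqrt(5)) + (0)] = 20/10 = 2
  <chi_rho, chi_3> = (1/10)[1*(10)*conj(2) + 2*(5/2 - 3*sqrt(5)/2)*conj(-1/2 + sqrt(5)/2) + 2*(5/2 + 3*sqrt(5)/2)*conj(-sqrt(5)/2 - 1/2) + 5*(0)*conj(0)]
      = (1/10)[(20) + (-10 + 4*sqrt(5)) + (-10 - 4*sqrt(5)) + (0)] = 0/10 = 0
  <chi_rho, chi_4> = (1/10)[1*(10)*conj(2) + 2*(5/2 - 3*sqrt(5)/2)*conj(-sqrt(5)/2 - 1/2) + 2*(5/2 + 3*sqrt(5)/2)*conj(-1/2 + sqrt(5)/2) + 5*(0)*conj(0)]
      = (1/10)[(20) + (5 - sqrt(5)) + (sqrt(5) + 5) + (0)] = 30/10 = 3
Dimension check: dim(rho) = sum (mult * dim) = 2*1 + 2*1 + 0*2 + 3*2 = 10 = chi_rho(e) = 10.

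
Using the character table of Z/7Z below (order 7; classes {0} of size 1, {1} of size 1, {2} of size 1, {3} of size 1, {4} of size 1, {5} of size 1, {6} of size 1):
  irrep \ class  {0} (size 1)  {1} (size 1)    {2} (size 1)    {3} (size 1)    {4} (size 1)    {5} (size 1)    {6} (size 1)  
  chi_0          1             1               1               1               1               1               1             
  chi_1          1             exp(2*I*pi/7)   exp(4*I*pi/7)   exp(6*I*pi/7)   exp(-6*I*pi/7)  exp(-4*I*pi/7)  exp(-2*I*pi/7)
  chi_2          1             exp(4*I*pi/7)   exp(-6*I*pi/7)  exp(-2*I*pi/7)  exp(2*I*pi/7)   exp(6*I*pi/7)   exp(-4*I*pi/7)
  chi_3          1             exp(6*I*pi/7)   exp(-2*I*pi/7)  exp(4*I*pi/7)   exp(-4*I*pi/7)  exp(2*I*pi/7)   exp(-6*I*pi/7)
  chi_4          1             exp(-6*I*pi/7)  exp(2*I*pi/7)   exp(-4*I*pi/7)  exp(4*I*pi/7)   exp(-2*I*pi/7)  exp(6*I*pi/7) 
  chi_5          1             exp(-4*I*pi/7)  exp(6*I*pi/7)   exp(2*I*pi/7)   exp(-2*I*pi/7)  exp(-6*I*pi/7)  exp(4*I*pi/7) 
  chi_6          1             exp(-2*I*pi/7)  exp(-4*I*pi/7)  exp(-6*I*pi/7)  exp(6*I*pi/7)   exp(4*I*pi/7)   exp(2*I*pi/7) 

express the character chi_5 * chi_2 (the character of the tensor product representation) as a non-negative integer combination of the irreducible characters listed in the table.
chi_5 tensor chi_2 = chi_0 (all other irreducibles have multiplicity 0).

Explanation: The character of a tensor product is the pointwise product (chi_5 * chi_2)(C) = chi_5(C) * chi_2(C):
  {0}: (1)*(1), {1}: (exp(-4*I*pi/7))*(exp(4*I*pi/7)), {2}: (exp(6*I*pi/7))*(exp(-6*I*pi/7)), {3}: (exp(2*I*pi/7))*(exp(-2*I*pi/7)), {4}: (exp(-2*I*pi/7))*(exp(2*I*pi/7)), {5}: (exp(-6*I*pi/7))*(exp(6*I*pi/7)), {6}: (exp(4*I*pi/7))*(exp(-4*I*pi/7))
so (chi_5 * chi_2) takes values
  {0} -> 1, {1} -> 1, {2} -> 1, {3} -> 1, {4} -> 1, {5} -> 1, {6} -> 1.
Now take the inner product of this character with each irreducible chi from the table, <chi_5*chi_2, chi> = (1/7) sum_C |C| (chi_5*chi_2)(C) conj(chi(C)):
  <chi_5*chi_2, chi_0> = (1/7)[1*(1)*conj(1) + 1*(1)*conj(1) + 1*(1)*conj(1) + 1*(1)*conj(1) + 1*(1)*conj(1) + 1*(1)*conj(1) + 1*(1)*conj(1)]
      = (1/7)[(1) + (1) + (1) + (1) + (1) + (1) + (1)] = 7/7 = 1
  <chi_5*chi_2, chi_1> = (1/7)[1*(1)*conj(1) + 1*(1)*conj(exp(2*I*pi/7)) + 1*(1)*conj(exp(4*I*pi/7)) + 1*(1)*conj(exp(6*I*pi/7)) + 1*(1)*conj(exp(-6*I*pi/7)) + 1*(1)*conj(exp(-4*I*pi/7)) + 1*(1)*conj(exp(-2*I*pi/7))]
      = (1/7)[(1) + (exp(-2*I*pi/7)) + (exp(-4*I*pi/7)) + (exp(-6*I*pi/7)) + (exp(6*I*pi/7)) + (exp(4*I*pi/7)) + (exp(2*I*pi/7))] = 0/7 = 0
  <chi_5*chi_2, chi_2> = (1/7)[1*(1)*conj(1) + 1*(1)*conj(exp(4*I*pi/7)) + 1*(1)*conj(exp(-6*I*pi/7)) + 1*(1)*conj(exp(-2*I*pi/7)) + 1*(1)*conj(exp(2*I*pi/7)) + 1*(1)*conj(exp(6*I*pi/7)) + 1*(1)*conj(exp(-4*I*pi/7))]
      = (1/7)[(1) + (exp(-4*I*pi/7)) + (exp(6*I*pi/7)) + (exp(2*I*pi/7)) + (exp(-2*I*pi/7)) + (exp(-6*I*pi/7)) + (exp(4*I*pi/7))] = 0/7 = 0
  <chi_5*chi_2, chi_3> = (1/7)[1*(1)*conj(1) + 1*(1)*conj(exp(6*I*pi/7)) + 1*(1)*conj(exp(-2*I*pi/7)) + 1*(1)*conj(exp(4*I*pi/7)) + 1*(1)*conj(exp(-4*I*pi/7)) + 1*(1)*conj(exp(2*I*pi/7)) + 1*(1)*conj(exp(-6*I*pi/7))]
      = (1/7)[(1) + (exp(-6*I*pi/7)) + (exp(2*I*pi/7)) + (exp(-4*I*pi/7)) + (exp(4*I*pi/7)) + (exp(-2*I*pi/7)) + (exp(6*I*pi/7))] = 0/7 = 0
  <chi_5*chi_2, chi_4> = (1/7)[1*(1)*conj(1) + 1*(1)*conj(exp(-6*I*pi/7)) + 1*(1)*conj(exp(2*I*pi/7)) + 1*(1)*conj(exp(-4*I*pi/7)) + 1*(1)*conj(exp(4*I*pi/7)) + 1*(1)*conj(exp(-2*I*pi/7)) + 1*(1)*conj(exp(6*I*pi/7))]
      = (1/7)[(1) + (exp(6*I*pi/7)) + (exp(-2*I*pi/7)) + (exp(4*I*pi/7)) + (exp(-4*I*pi/7)) + (exp(2*I*pi/7)) + (exp(-6*I*pi/7))] = 0/7 = 0
  <chi_5*chi_2, chi_5> = (1/7)[1*(1)*conj(1) + 1*(1)*conj(exp(-4*I*pi/7)) + 1*(1)*conj(exp(6*I*pi/7)) + 1*(1)*conj(exp(2*I*pi/7)) + 1*(1)*conj(exp(-2*I*pi/7)) + 1*(1)*conj(exp(-6*I*pi/7)) + 1*(1)*conj(exp(4*I*pi/7))]
      = (1/7)[(1) + (exp(4*I*pi/7)) + (exp(-6*I*pi/7)) + (exp(-2*I*pi/7)) + (exp(2*I*pi/7)) + (exp(6*I*pi/7)) + (exp(-4*I*pi/7))] = 0/7 = 0
  <chi_5*chi_2, chi_6> = (1/7)[1*(1)*conj(1) + 1*(1)*conj(exp(-2*I*pi/7)) + 1*(1)*conj(exp(-4*I*pi/7)) + 1*(1)*conj(exp(-6*I*pi/7)) + 1*(1)*conj(exp(6*I*pi/7)) + 1*(1)*conj(exp(4*I*pi/7)) + 1*(1)*conj(exp(2*I*pi/7))]
      = (1/7)[(1) + (exp(2*I*pi/7)) + (exp(4*I*pi/7)) + (exp(6*I*pi/7)) + (exp(-6*I*pi/7)) + (exp(-4*I*pi/7)) + (exp(-2*I*pi/7))] = 0/7 = 0
(Exp terms are combined using exp(i*s)*conj(exp(i*t)) = exp(i*(s-t)), and sums of them are collapsed using the identity that for every m > 1 the m distinct m-th roots of unity sum to 0, e.g. 1 + exp(2*I*pi/3) + exp(-2*I*pi/3) = 0.)
Hence the multiplicities are chi_0: 1. Dimension check: dim(chi_5)*dim(chi_2) = 1*1 = 1 and sum (mult * dim) = 1*1 = 1.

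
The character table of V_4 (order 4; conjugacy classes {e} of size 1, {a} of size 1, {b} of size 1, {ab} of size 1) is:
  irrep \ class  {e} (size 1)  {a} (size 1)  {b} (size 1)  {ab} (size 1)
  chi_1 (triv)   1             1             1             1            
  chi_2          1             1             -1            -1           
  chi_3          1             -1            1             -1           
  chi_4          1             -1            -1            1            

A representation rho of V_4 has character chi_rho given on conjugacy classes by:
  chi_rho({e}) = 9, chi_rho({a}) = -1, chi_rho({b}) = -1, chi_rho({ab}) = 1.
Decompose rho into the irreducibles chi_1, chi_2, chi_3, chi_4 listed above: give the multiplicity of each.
Multiplicities: chi_1: 2, chi_2: 2, chi_3: 2, chi_4: 3.

Derivation: Use <chi_rho, chi> = (1/|G|) sum_C |C| * chi_rho(C) * conj(chi(C)) with |G| = 4 for each irreducible chi in the table:
  <chi_rho, chi_1> = (1/4)[1*(9)*conj(1) + 1*(-1)*conj(1) + 1*(-1)*conj(1) + 1*(1)*conj(1)]
      = (1/4)[(9) + (-1) + (-1) + (1)] = 8/4 = 2
  <chi_rho, chi_2> = (1/4)[1*(9)*conj(1) + 1*(-1)*conj(1) + 1*(-1)*conj(-1) + 1*(1)*conj(-1)]
      = (1/4)[(9) + (-1) + (1) + (-1)] = 8/4 = 2
  <chi_rho, chi_3> = (1/4)[1*(9)*conj(1) + 1*(-1)*conj(-1) + 1*(-1)*conj(1) + 1*(1)*conj(-1)]
      = (1/4)[(9) + (1) + (-1) + (-1)] = 8/4 = 2
  <chi_rho, chi_4> = (1/4)[1*(9)*conj(1) + 1*(-1)*conj(-1) + 1*(-1)*conj(-1) + 1*(1)*conj(1)]
      = (1/4)[(9) + (1) + (1) + (1)] = 12/4 = 3
Dimension check: dim(rho) = sum (mult * dim) = 2*1 + 2*1 + 2*1 + 3*1 = 9 = chi_rho(e) = 9.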